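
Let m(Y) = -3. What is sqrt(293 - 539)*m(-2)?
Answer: -3*I*sqrt(246) ≈ -47.053*I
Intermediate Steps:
sqrt(293 - 539)*m(-2) = sqrt(293 - 539)*(-3) = sqrt(-246)*(-3) = (I*sqrt(246))*(-3) = -3*I*sqrt(246)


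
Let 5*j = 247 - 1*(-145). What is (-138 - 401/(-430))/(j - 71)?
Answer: -58939/3182 ≈ -18.523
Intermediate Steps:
j = 392/5 (j = (247 - 1*(-145))/5 = (247 + 145)/5 = (⅕)*392 = 392/5 ≈ 78.400)
(-138 - 401/(-430))/(j - 71) = (-138 - 401/(-430))/(392/5 - 71) = (-138 - 401*(-1/430))/(37/5) = (-138 + 401/430)*(5/37) = -58939/430*5/37 = -58939/3182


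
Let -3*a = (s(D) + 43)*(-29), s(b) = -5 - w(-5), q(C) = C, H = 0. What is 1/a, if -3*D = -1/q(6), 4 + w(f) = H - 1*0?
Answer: 1/406 ≈ 0.0024631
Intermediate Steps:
w(f) = -4 (w(f) = -4 + (0 - 1*0) = -4 + (0 + 0) = -4 + 0 = -4)
D = 1/18 (D = -(-1)/(3*6) = -1/3*(-1/6) = 1/18 ≈ 0.055556)
s(b) = -1 (s(b) = -5 - 1*(-4) = -5 + 4 = -1)
a = 406 (a = -(-1 + 43)*(-29)/3 = -14*(-29) = -1/3*(-1218) = 406)
1/a = 1/406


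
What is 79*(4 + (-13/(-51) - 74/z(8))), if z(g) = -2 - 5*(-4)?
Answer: 1738/153 ≈ 11.359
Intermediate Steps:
z(g) = 18 (z(g) = -2 + 20 = 18)
79*(4 + (-13/(-51) - 74/z(8))) = 79*(4 + (-13/(-51) - 74/18)) = 79*(4 + (-13*(-1/51) - 74*1/18)) = 79*(4 + (13/51 - 37/9)) = 79*(4 - 590/153) = 79*(22/153) = 1738/153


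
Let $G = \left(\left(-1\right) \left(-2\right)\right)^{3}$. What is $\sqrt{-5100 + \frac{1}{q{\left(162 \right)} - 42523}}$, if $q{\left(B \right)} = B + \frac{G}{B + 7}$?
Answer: $\frac{i \sqrt{261381607331676269}}{7159001} \approx 71.414 i$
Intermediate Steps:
$G = 8$ ($G = 2^{3} = 8$)
$q{\left(B \right)} = B + \frac{8}{7 + B}$ ($q{\left(B \right)} = B + \frac{1}{B + 7} \cdot 8 = B + \frac{1}{7 + B} 8 = B + \frac{8}{7 + B}$)
$\sqrt{-5100 + \frac{1}{q{\left(162 \right)} - 42523}} = \sqrt{-5100 + \frac{1}{\frac{8 + 162^{2} + 7 \cdot 162}{7 + 162} - 42523}} = \sqrt{-5100 + \frac{1}{\frac{8 + 26244 + 1134}{169} - 42523}} = \sqrt{-5100 + \frac{1}{\frac{1}{169} \cdot 27386 - 42523}} = \sqrt{-5100 + \frac{1}{\frac{27386}{169} - 42523}} = \sqrt{-5100 + \frac{1}{- \frac{7159001}{169}}} = \sqrt{-5100 - \frac{169}{7159001}} = \sqrt{- \frac{36510905269}{7159001}} = \frac{i \sqrt{261381607331676269}}{7159001}$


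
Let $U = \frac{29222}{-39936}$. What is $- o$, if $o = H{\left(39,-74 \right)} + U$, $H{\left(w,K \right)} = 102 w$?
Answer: $- \frac{79418093}{19968} \approx -3977.3$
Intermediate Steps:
$U = - \frac{14611}{19968}$ ($U = 29222 \left(- \frac{1}{39936}\right) = - \frac{14611}{19968} \approx -0.73172$)
$o = \frac{79418093}{19968}$ ($o = 102 \cdot 39 - \frac{14611}{19968} = 3978 - \frac{14611}{19968} = \frac{79418093}{19968} \approx 3977.3$)
$- o = \left(-1\right) \frac{79418093}{19968} = - \frac{79418093}{19968}$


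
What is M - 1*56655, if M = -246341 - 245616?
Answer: -548612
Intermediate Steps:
M = -491957
M - 1*56655 = -491957 - 1*56655 = -491957 - 56655 = -548612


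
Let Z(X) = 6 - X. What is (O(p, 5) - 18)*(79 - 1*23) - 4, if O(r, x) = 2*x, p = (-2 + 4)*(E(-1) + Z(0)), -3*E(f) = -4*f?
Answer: -452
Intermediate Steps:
E(f) = 4*f/3 (E(f) = -(-4)*f/3 = 4*f/3)
p = 28/3 (p = (-2 + 4)*((4/3)*(-1) + (6 - 1*0)) = 2*(-4/3 + (6 + 0)) = 2*(-4/3 + 6) = 2*(14/3) = 28/3 ≈ 9.3333)
(O(p, 5) - 18)*(79 - 1*23) - 4 = (2*5 - 18)*(79 - 1*23) - 4 = (10 - 18)*(79 - 23) - 4 = -8*56 - 4 = -448 - 4 = -452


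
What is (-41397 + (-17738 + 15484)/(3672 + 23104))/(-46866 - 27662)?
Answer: 554224163/997780864 ≈ 0.55546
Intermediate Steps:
(-41397 + (-17738 + 15484)/(3672 + 23104))/(-46866 - 27662) = (-41397 - 2254/26776)/(-74528) = (-41397 - 2254*1/26776)*(-1/74528) = (-41397 - 1127/13388)*(-1/74528) = -554224163/13388*(-1/74528) = 554224163/997780864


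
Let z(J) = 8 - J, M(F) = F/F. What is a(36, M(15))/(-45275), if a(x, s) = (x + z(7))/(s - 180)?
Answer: 37/8104225 ≈ 4.5655e-6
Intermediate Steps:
M(F) = 1
a(x, s) = (1 + x)/(-180 + s) (a(x, s) = (x + (8 - 1*7))/(s - 180) = (x + (8 - 7))/(-180 + s) = (x + 1)/(-180 + s) = (1 + x)/(-180 + s))
a(36, M(15))/(-45275) = ((1 + 36)/(-180 + 1))/(-45275) = (37/(-179))*(-1/45275) = -1/179*37*(-1/45275) = -37/179*(-1/45275) = 37/8104225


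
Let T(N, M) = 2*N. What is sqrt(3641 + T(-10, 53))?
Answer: sqrt(3621) ≈ 60.175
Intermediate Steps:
sqrt(3641 + T(-10, 53)) = sqrt(3641 + 2*(-10)) = sqrt(3641 - 20) = sqrt(3621)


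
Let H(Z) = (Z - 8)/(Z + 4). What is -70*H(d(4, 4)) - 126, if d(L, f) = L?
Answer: -91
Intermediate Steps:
H(Z) = (-8 + Z)/(4 + Z)
-70*H(d(4, 4)) - 126 = -70*(-8 + 4)/(4 + 4) - 126 = -70*(-4)/8 - 126 = -35*(-4)/4 - 126 = -70*(-½) - 126 = 35 - 126 = -91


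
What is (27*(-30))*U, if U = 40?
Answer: -32400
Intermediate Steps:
(27*(-30))*U = (27*(-30))*40 = -810*40 = -32400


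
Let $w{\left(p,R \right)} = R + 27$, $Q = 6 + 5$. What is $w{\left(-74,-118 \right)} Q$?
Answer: $-1001$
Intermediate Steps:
$Q = 11$
$w{\left(p,R \right)} = 27 + R$
$w{\left(-74,-118 \right)} Q = \left(27 - 118\right) 11 = \left(-91\right) 11 = -1001$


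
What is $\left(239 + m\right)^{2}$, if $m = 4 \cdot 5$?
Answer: $67081$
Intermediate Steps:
$m = 20$
$\left(239 + m\right)^{2} = \left(239 + 20\right)^{2} = 259^{2} = 67081$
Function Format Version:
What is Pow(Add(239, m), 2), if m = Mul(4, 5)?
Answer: 67081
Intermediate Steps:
m = 20
Pow(Add(239, m), 2) = Pow(Add(239, 20), 2) = Pow(259, 2) = 67081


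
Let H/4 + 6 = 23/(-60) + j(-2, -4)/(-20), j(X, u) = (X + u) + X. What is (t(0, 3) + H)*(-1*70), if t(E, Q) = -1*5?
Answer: 6076/3 ≈ 2025.3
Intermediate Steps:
j(X, u) = u + 2*X
t(E, Q) = -5
H = -359/15 (H = -24 + 4*(23/(-60) + (-4 + 2*(-2))/(-20)) = -24 + 4*(23*(-1/60) + (-4 - 4)*(-1/20)) = -24 + 4*(-23/60 - 8*(-1/20)) = -24 + 4*(-23/60 + ⅖) = -24 + 4*(1/60) = -24 + 1/15 = -359/15 ≈ -23.933)
(t(0, 3) + H)*(-1*70) = (-5 - 359/15)*(-1*70) = -434/15*(-70) = 6076/3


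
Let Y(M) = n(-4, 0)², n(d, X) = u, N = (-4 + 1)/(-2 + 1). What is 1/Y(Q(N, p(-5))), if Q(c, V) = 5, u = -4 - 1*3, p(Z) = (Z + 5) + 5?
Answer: 1/49 ≈ 0.020408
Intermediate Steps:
p(Z) = 10 + Z (p(Z) = (5 + Z) + 5 = 10 + Z)
N = 3 (N = -3/(-1) = -3*(-1) = 3)
u = -7 (u = -4 - 3 = -7)
n(d, X) = -7
Y(M) = 49 (Y(M) = (-7)² = 49)
1/Y(Q(N, p(-5))) = 1/49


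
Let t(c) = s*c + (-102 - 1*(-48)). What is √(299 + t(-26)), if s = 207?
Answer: I*√5137 ≈ 71.673*I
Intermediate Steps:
t(c) = -54 + 207*c (t(c) = 207*c + (-102 - 1*(-48)) = 207*c + (-102 + 48) = 207*c - 54 = -54 + 207*c)
√(299 + t(-26)) = √(299 + (-54 + 207*(-26))) = √(299 + (-54 - 5382)) = √(299 - 5436) = √(-5137) = I*√5137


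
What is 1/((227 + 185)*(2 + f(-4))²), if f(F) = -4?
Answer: 1/1648 ≈ 0.00060680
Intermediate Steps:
1/((227 + 185)*(2 + f(-4))²) = 1/((227 + 185)*(2 - 4)²) = 1/(412*(-2)²) = 1/(412*4) = 1/1648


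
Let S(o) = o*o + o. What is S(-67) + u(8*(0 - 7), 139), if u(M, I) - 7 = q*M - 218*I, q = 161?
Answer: -34889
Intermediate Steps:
u(M, I) = 7 - 218*I + 161*M (u(M, I) = 7 + (161*M - 218*I) = 7 + (-218*I + 161*M) = 7 - 218*I + 161*M)
S(o) = o + o**2 (S(o) = o**2 + o = o + o**2)
S(-67) + u(8*(0 - 7), 139) = -67*(1 - 67) + (7 - 218*139 + 161*(8*(0 - 7))) = -67*(-66) + (7 - 30302 + 161*(8*(-7))) = 4422 + (7 - 30302 + 161*(-56)) = 4422 + (7 - 30302 - 9016) = 4422 - 39311 = -34889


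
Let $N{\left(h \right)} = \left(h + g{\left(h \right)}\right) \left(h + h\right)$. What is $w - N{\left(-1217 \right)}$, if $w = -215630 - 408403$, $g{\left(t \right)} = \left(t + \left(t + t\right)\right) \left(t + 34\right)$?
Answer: $10509183511$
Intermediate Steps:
$g{\left(t \right)} = 3 t \left(34 + t\right)$ ($g{\left(t \right)} = \left(t + 2 t\right) \left(34 + t\right) = 3 t \left(34 + t\right)$)
$N{\left(h \right)} = 2 h \left(h + 3 h \left(34 + h\right)\right)$ ($N{\left(h \right)} = \left(h + 3 h \left(34 + h\right)\right) \left(h + h\right) = \left(h + 3 h \left(34 + h\right)\right) 2 h = 2 h \left(h + 3 h \left(34 + h\right)\right)$)
$w = -624033$ ($w = -215630 - 408403 = -624033$)
$w - N{\left(-1217 \right)} = -624033 - \left(-1217\right)^{2} \left(206 + 6 \left(-1217\right)\right) = -624033 - 1481089 \left(206 - 7302\right) = -624033 - 1481089 \left(-7096\right) = -624033 - -10509807544 = -624033 + 10509807544 = 10509183511$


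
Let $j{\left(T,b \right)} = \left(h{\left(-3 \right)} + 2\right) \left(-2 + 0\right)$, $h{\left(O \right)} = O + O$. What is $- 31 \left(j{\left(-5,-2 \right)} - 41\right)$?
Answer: $1023$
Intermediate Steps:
$h{\left(O \right)} = 2 O$
$j{\left(T,b \right)} = 8$ ($j{\left(T,b \right)} = \left(2 \left(-3\right) + 2\right) \left(-2 + 0\right) = \left(-6 + 2\right) \left(-2\right) = \left(-4\right) \left(-2\right) = 8$)
$- 31 \left(j{\left(-5,-2 \right)} - 41\right) = - 31 \left(8 - 41\right) = - 31 \left(-33\right) = \left(-1\right) \left(-1023\right) = 1023$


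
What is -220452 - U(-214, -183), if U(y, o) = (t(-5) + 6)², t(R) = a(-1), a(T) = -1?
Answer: -220477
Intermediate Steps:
t(R) = -1
U(y, o) = 25 (U(y, o) = (-1 + 6)² = 5² = 25)
-220452 - U(-214, -183) = -220452 - 1*25 = -220452 - 25 = -220477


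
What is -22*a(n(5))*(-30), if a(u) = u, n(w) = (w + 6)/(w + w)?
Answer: 726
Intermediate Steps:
n(w) = (6 + w)/(2*w) (n(w) = (6 + w)/((2*w)) = (6 + w)*(1/(2*w)) = (6 + w)/(2*w))
-22*a(n(5))*(-30) = -11*(6 + 5)/5*(-30) = -11*11/5*(-30) = -22*11/10*(-30) = -121/5*(-30) = 726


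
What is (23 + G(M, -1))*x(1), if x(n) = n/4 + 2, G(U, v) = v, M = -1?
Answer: 99/2 ≈ 49.500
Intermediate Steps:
x(n) = 2 + n/4 (x(n) = n*(1/4) + 2 = n/4 + 2 = 2 + n/4)
(23 + G(M, -1))*x(1) = (23 - 1)*(2 + (1/4)*1) = 22*(2 + 1/4) = 22*(9/4) = 99/2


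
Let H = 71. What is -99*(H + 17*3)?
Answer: -12078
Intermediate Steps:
-99*(H + 17*3) = -99*(71 + 17*3) = -99*(71 + 51) = -99*122 = -12078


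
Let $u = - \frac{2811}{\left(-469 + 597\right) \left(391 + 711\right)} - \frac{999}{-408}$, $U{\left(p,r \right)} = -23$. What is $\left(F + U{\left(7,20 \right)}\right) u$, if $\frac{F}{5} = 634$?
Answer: $\frac{18327086343}{2397952} \approx 7642.8$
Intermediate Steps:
$F = 3170$ ($F = 5 \cdot 634 = 3170$)
$u = \frac{5823669}{2397952}$ ($u = - \frac{2811}{128 \cdot 1102} - - \frac{333}{136} = - \frac{2811}{141056} + \frac{333}{136} = \frac{5823669}{2397952} \approx 2.4286$)
$\left(F + U{\left(7,20 \right)}\right) u = \left(3170 - 23\right) \frac{5823669}{2397952} = 3147 \cdot \frac{5823669}{2397952} = \frac{18327086343}{2397952}$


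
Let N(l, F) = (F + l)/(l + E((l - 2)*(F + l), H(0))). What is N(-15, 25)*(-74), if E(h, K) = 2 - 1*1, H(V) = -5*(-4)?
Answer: 370/7 ≈ 52.857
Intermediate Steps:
H(V) = 20
E(h, K) = 1 (E(h, K) = 2 - 1 = 1)
N(l, F) = (F + l)/(1 + l) (N(l, F) = (F + l)/(l + 1) = (F + l)/(1 + l))
N(-15, 25)*(-74) = ((25 - 15)/(1 - 15))*(-74) = (10/(-14))*(-74) = -1/14*10*(-74) = -5/7*(-74) = 370/7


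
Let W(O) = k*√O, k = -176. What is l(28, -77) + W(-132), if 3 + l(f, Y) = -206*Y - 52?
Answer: 15807 - 352*I*√33 ≈ 15807.0 - 2022.1*I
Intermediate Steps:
l(f, Y) = -55 - 206*Y (l(f, Y) = -3 + (-206*Y - 52) = -3 + (-52 - 206*Y) = -55 - 206*Y)
W(O) = -176*√O
l(28, -77) + W(-132) = (-55 - 206*(-77)) - 352*I*√33 = (-55 + 15862) - 352*I*√33 = 15807 - 352*I*√33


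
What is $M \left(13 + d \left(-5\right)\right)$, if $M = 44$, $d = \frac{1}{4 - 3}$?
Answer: $352$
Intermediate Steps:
$d = 1$ ($d = 1^{-1} = 1$)
$M \left(13 + d \left(-5\right)\right) = 44 \left(13 + 1 \left(-5\right)\right) = 44 \left(13 - 5\right) = 44 \cdot 8 = 352$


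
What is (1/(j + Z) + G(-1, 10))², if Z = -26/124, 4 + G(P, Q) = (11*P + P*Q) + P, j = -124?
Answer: 40115282944/59305401 ≈ 676.42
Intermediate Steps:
G(P, Q) = -4 + 12*P + P*Q (G(P, Q) = -4 + ((11*P + P*Q) + P) = -4 + (12*P + P*Q) = -4 + 12*P + P*Q)
Z = -13/62 (Z = -26*1/124 = -13/62 ≈ -0.20968)
(1/(j + Z) + G(-1, 10))² = (1/(-124 - 13/62) + (-4 + 12*(-1) - 1*10))² = (1/(-7701/62) + (-4 - 12 - 10))² = (-62/7701 - 26)² = (-200288/7701)² = 40115282944/59305401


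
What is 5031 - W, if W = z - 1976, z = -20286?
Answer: 27293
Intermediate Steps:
W = -22262 (W = -20286 - 1976 = -22262)
5031 - W = 5031 - 1*(-22262) = 5031 + 22262 = 27293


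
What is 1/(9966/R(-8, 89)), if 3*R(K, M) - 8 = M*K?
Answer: -32/1359 ≈ -0.023547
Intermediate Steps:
R(K, M) = 8/3 + K*M/3 (R(K, M) = 8/3 + (M*K)/3 = 8/3 + (K*M)/3 = 8/3 + K*M/3)
1/(9966/R(-8, 89)) = 1/(9966/(8/3 + (⅓)*(-8)*89)) = 1/(9966/(8/3 - 712/3)) = 1/(9966/(-704/3)) = 1/(9966*(-3/704)) = 1/(-1359/32) = -32/1359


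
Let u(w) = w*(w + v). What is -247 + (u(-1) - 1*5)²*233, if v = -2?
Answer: 685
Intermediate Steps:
u(w) = w*(-2 + w) (u(w) = w*(w - 2) = w*(-2 + w))
-247 + (u(-1) - 1*5)²*233 = -247 + (-(-2 - 1) - 1*5)²*233 = -247 + (-1*(-3) - 5)²*233 = -247 + (3 - 5)²*233 = -247 + (-2)²*233 = -247 + 4*233 = -247 + 932 = 685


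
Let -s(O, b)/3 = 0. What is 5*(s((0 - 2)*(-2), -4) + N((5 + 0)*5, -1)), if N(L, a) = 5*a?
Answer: -25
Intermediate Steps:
s(O, b) = 0 (s(O, b) = -3*0 = 0)
5*(s((0 - 2)*(-2), -4) + N((5 + 0)*5, -1)) = 5*(0 + 5*(-1)) = 5*(0 - 5) = 5*(-5) = -25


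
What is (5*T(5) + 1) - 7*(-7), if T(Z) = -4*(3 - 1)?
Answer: 10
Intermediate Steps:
T(Z) = -8 (T(Z) = -4*2 = -8)
(5*T(5) + 1) - 7*(-7) = (5*(-8) + 1) - 7*(-7) = (-40 + 1) + 49 = -39 + 49 = 10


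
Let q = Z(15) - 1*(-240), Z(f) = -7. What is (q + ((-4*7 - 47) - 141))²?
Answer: 289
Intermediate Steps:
q = 233 (q = -7 - 1*(-240) = -7 + 240 = 233)
(q + ((-4*7 - 47) - 141))² = (233 + ((-4*7 - 47) - 141))² = (233 + ((-28 - 47) - 141))² = (233 + (-75 - 141))² = (233 - 216)² = 17² = 289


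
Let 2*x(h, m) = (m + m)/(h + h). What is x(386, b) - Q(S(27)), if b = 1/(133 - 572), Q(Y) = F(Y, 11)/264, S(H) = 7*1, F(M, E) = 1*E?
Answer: -84733/2033448 ≈ -0.041670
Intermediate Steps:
F(M, E) = E
S(H) = 7
Q(Y) = 1/24 (Q(Y) = 11/264 = 11*(1/264) = 1/24)
b = -1/439 (b = 1/(-439) = -1/439 ≈ -0.0022779)
x(h, m) = m/(2*h) (x(h, m) = ((m + m)/(h + h))/2 = ((2*m)/((2*h)))/2 = ((2*m)*(1/(2*h)))/2 = (m/h)/2 = m/(2*h))
x(386, b) - Q(S(27)) = (½)*(-1/439)/386 - 1*1/24 = (½)*(-1/439)*(1/386) - 1/24 = -1/338908 - 1/24 = -84733/2033448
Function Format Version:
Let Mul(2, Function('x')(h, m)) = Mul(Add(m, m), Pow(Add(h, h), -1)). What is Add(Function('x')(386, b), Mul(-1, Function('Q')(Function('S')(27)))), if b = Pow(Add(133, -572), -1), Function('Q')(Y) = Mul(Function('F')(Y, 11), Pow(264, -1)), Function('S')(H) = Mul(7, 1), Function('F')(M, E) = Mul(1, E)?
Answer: Rational(-84733, 2033448) ≈ -0.041670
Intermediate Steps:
Function('F')(M, E) = E
Function('S')(H) = 7
Function('Q')(Y) = Rational(1, 24) (Function('Q')(Y) = Mul(11, Pow(264, -1)) = Mul(11, Rational(1, 264)) = Rational(1, 24))
b = Rational(-1, 439) (b = Pow(-439, -1) = Rational(-1, 439) ≈ -0.0022779)
Function('x')(h, m) = Mul(Rational(1, 2), m, Pow(h, -1)) (Function('x')(h, m) = Mul(Rational(1, 2), Mul(Add(m, m), Pow(Add(h, h), -1))) = Mul(Rational(1, 2), Mul(Mul(2, m), Pow(Mul(2, h), -1))) = Mul(Rational(1, 2), Mul(Mul(2, m), Mul(Rational(1, 2), Pow(h, -1)))) = Mul(Rational(1, 2), Mul(m, Pow(h, -1))) = Mul(Rational(1, 2), m, Pow(h, -1)))
Add(Function('x')(386, b), Mul(-1, Function('Q')(Function('S')(27)))) = Add(Mul(Rational(1, 2), Rational(-1, 439), Pow(386, -1)), Mul(-1, Rational(1, 24))) = Add(Mul(Rational(1, 2), Rational(-1, 439), Rational(1, 386)), Rational(-1, 24)) = Add(Rational(-1, 338908), Rational(-1, 24)) = Rational(-84733, 2033448)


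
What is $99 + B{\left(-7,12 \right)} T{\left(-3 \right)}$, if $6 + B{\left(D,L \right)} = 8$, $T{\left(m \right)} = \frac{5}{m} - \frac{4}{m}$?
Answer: $\frac{295}{3} \approx 98.333$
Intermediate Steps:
$T{\left(m \right)} = \frac{1}{m}$
$B{\left(D,L \right)} = 2$ ($B{\left(D,L \right)} = -6 + 8 = 2$)
$99 + B{\left(-7,12 \right)} T{\left(-3 \right)} = 99 + \frac{2}{-3} = 99 + 2 \left(- \frac{1}{3}\right) = 99 - \frac{2}{3} = \frac{295}{3}$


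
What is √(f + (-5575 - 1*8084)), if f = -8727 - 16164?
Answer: 5*I*√1542 ≈ 196.34*I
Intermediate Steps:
f = -24891
√(f + (-5575 - 1*8084)) = √(-24891 + (-5575 - 1*8084)) = √(-24891 + (-5575 - 8084)) = √(-24891 - 13659) = √(-38550) = 5*I*√1542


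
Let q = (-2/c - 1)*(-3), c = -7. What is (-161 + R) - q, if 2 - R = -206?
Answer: 314/7 ≈ 44.857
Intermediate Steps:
R = 208 (R = 2 - 1*(-206) = 2 + 206 = 208)
q = 15/7 (q = (-2/(-7) - 1)*(-3) = (-2*(-⅐) - 1)*(-3) = (2/7 - 1)*(-3) = -5/7*(-3) = 15/7 ≈ 2.1429)
(-161 + R) - q = (-161 + 208) - 1*15/7 = 47 - 15/7 = 314/7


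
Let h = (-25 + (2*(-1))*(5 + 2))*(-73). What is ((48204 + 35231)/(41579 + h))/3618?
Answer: 83435/160733268 ≈ 0.00051909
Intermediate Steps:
h = 2847 (h = (-25 - 2*7)*(-73) = (-25 - 14)*(-73) = -39*(-73) = 2847)
((48204 + 35231)/(41579 + h))/3618 = ((48204 + 35231)/(41579 + 2847))/3618 = (83435/44426)*(1/3618) = 83435/160733268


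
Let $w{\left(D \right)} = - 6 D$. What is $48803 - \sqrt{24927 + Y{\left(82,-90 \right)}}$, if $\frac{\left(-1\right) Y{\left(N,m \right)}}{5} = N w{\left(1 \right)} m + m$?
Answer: $48803 - 19 i \sqrt{543} \approx 48803.0 - 442.74 i$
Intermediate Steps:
$Y{\left(N,m \right)} = - 5 m + 30 N m$ ($Y{\left(N,m \right)} = - 5 \left(N \left(\left(-6\right) 1\right) m + m\right) = - 5 \left(N \left(-6\right) m + m\right) = - 5 \left(- 6 N m + m\right) = - 5 \left(m - 6 N m\right) = - 5 m + 30 N m$)
$48803 - \sqrt{24927 + Y{\left(82,-90 \right)}} = 48803 - \sqrt{24927 + 5 \left(-90\right) \left(-1 + 6 \cdot 82\right)} = 48803 - \sqrt{24927 + 5 \left(-90\right) \left(-1 + 492\right)} = 48803 - \sqrt{24927 + 5 \left(-90\right) 491} = 48803 - \sqrt{24927 - 220950} = 48803 - \sqrt{-196023} = 48803 - 19 i \sqrt{543}$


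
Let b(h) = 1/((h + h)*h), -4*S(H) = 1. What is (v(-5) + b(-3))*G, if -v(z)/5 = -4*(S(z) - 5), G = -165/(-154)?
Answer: -9445/84 ≈ -112.44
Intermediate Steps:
G = 15/14 (G = -165*(-1/154) = 15/14 ≈ 1.0714)
S(H) = -¼ (S(H) = -¼*1 = -¼)
b(h) = 1/(2*h²) (b(h) = 1/(((2*h))*h) = (1/(2*h))/h = 1/(2*h²))
v(z) = -105 (v(z) = -(-20)*(-¼ - 5) = -(-20)*(-21)/4 = -5*21 = -105)
(v(-5) + b(-3))*G = (-105 + (½)/(-3)²)*(15/14) = (-105 + (½)*(⅑))*(15/14) = (-105 + 1/18)*(15/14) = -1889/18*15/14 = -9445/84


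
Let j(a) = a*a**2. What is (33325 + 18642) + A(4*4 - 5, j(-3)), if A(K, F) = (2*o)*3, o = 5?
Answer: 51997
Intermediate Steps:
j(a) = a**3
A(K, F) = 30 (A(K, F) = (2*5)*3 = 10*3 = 30)
(33325 + 18642) + A(4*4 - 5, j(-3)) = (33325 + 18642) + 30 = 51967 + 30 = 51997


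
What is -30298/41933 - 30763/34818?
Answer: -2344900643/1460023194 ≈ -1.6061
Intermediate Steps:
-30298/41933 - 30763/34818 = -2344900643/1460023194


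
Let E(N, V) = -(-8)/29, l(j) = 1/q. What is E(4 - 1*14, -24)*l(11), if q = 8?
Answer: 1/29 ≈ 0.034483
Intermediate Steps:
l(j) = ⅛ (l(j) = 1/8 = ⅛)
E(N, V) = 8/29 (E(N, V) = -(-8)/29 = -1*(-8/29) = 8/29)
E(4 - 1*14, -24)*l(11) = (8/29)*(⅛) = 1/29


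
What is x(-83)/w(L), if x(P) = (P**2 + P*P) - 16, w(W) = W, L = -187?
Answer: -13762/187 ≈ -73.594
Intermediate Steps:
x(P) = -16 + 2*P**2 (x(P) = (P**2 + P**2) - 16 = 2*P**2 - 16 = -16 + 2*P**2)
x(-83)/w(L) = (-16 + 2*(-83)**2)/(-187) = (-16 + 2*6889)*(-1/187) = (-16 + 13778)*(-1/187) = 13762*(-1/187) = -13762/187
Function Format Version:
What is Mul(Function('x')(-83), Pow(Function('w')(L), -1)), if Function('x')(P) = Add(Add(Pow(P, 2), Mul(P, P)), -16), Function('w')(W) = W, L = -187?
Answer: Rational(-13762, 187) ≈ -73.594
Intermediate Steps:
Function('x')(P) = Add(-16, Mul(2, Pow(P, 2))) (Function('x')(P) = Add(Add(Pow(P, 2), Pow(P, 2)), -16) = Add(Mul(2, Pow(P, 2)), -16) = Add(-16, Mul(2, Pow(P, 2))))
Mul(Function('x')(-83), Pow(Function('w')(L), -1)) = Mul(Add(-16, Mul(2, Pow(-83, 2))), Pow(-187, -1)) = Mul(Add(-16, Mul(2, 6889)), Rational(-1, 187)) = Mul(Add(-16, 13778), Rational(-1, 187)) = Mul(13762, Rational(-1, 187)) = Rational(-13762, 187)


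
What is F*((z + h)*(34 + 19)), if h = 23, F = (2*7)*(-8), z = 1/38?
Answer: -2597000/19 ≈ -1.3668e+5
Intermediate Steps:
z = 1/38 ≈ 0.026316
F = -112 (F = 14*(-8) = -112)
F*((z + h)*(34 + 19)) = -112*(1/38 + 23)*(34 + 19) = -49000*53/19 = -112*46375/38 = -2597000/19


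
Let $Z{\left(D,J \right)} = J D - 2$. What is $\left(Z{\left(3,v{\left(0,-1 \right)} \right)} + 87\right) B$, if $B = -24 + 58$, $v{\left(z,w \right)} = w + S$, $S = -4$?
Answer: $2380$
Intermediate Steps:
$v{\left(z,w \right)} = -4 + w$ ($v{\left(z,w \right)} = w - 4 = -4 + w$)
$Z{\left(D,J \right)} = -2 + D J$ ($Z{\left(D,J \right)} = D J - 2 = -2 + D J$)
$B = 34$
$\left(Z{\left(3,v{\left(0,-1 \right)} \right)} + 87\right) B = \left(\left(-2 + 3 \left(-4 - 1\right)\right) + 87\right) 34 = \left(\left(-2 + 3 \left(-5\right)\right) + 87\right) 34 = \left(\left(-2 - 15\right) + 87\right) 34 = \left(-17 + 87\right) 34 = 70 \cdot 34 = 2380$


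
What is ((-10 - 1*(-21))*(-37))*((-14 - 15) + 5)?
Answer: 9768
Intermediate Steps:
((-10 - 1*(-21))*(-37))*((-14 - 15) + 5) = ((-10 + 21)*(-37))*(-29 + 5) = (11*(-37))*(-24) = -407*(-24) = 9768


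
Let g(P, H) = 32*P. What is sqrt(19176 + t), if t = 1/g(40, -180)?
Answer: sqrt(122726405)/80 ≈ 138.48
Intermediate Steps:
t = 1/1280 (t = 1/(32*40) = 1/1280 ≈ 0.00078125)
sqrt(19176 + t) = sqrt(19176 + 1/1280) = sqrt(24545281/1280) = sqrt(122726405)/80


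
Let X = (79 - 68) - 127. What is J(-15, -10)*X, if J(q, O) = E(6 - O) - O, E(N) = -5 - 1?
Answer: -464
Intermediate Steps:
E(N) = -6
J(q, O) = -6 - O
X = -116 (X = 11 - 127 = -116)
J(-15, -10)*X = (-6 - 1*(-10))*(-116) = (-6 + 10)*(-116) = 4*(-116) = -464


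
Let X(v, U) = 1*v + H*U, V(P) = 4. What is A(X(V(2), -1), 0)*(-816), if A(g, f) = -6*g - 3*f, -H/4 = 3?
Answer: 78336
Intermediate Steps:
H = -12 (H = -4*3 = -12)
X(v, U) = v - 12*U (X(v, U) = 1*v - 12*U = v - 12*U)
A(X(V(2), -1), 0)*(-816) = (-6*(4 - 12*(-1)) - 3*0)*(-816) = (-6*(4 + 12) + 0)*(-816) = (-6*16 + 0)*(-816) = (-96 + 0)*(-816) = -96*(-816) = 78336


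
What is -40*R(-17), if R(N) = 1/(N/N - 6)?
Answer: 8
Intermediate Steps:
R(N) = -⅕ (R(N) = 1/(1 - 6) = 1/(-5) = -⅕)
-40*R(-17) = -40*(-⅕) = 8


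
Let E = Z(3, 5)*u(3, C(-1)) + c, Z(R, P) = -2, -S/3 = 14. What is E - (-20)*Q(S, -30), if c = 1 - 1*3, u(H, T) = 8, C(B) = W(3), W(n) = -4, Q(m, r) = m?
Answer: -858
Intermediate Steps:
S = -42 (S = -3*14 = -42)
C(B) = -4
c = -2 (c = 1 - 3 = -2)
E = -18 (E = -2*8 - 2 = -16 - 2 = -18)
E - (-20)*Q(S, -30) = -18 - (-20)*(-42) = -18 - 1*840 = -18 - 840 = -858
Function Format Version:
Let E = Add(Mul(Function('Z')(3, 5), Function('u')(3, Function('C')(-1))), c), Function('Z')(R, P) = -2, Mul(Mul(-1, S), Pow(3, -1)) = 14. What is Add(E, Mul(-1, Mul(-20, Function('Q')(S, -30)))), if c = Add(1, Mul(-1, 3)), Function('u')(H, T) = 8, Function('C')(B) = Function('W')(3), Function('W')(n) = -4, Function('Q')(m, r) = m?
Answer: -858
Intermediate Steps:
S = -42 (S = Mul(-3, 14) = -42)
Function('C')(B) = -4
c = -2 (c = Add(1, -3) = -2)
E = -18 (E = Add(Mul(-2, 8), -2) = Add(-16, -2) = -18)
Add(E, Mul(-1, Mul(-20, Function('Q')(S, -30)))) = Add(-18, Mul(-1, Mul(-20, -42))) = Add(-18, Mul(-1, 840)) = Add(-18, -840) = -858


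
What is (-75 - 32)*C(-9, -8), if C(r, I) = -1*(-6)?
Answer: -642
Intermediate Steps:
C(r, I) = 6
(-75 - 32)*C(-9, -8) = (-75 - 32)*6 = -107*6 = -642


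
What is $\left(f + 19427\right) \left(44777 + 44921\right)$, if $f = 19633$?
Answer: $3503603880$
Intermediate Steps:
$\left(f + 19427\right) \left(44777 + 44921\right) = \left(19633 + 19427\right) \left(44777 + 44921\right) = 39060 \cdot 89698 = 3503603880$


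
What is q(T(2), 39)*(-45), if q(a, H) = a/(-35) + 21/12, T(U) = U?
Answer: -2133/28 ≈ -76.179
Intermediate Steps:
q(a, H) = 7/4 - a/35 (q(a, H) = a*(-1/35) + 21*(1/12) = -a/35 + 7/4 = 7/4 - a/35)
q(T(2), 39)*(-45) = (7/4 - 1/35*2)*(-45) = (7/4 - 2/35)*(-45) = (237/140)*(-45) = -2133/28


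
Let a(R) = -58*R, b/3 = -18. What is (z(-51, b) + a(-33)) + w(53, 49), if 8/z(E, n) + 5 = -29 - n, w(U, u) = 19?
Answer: 9667/5 ≈ 1933.4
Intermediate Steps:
b = -54 (b = 3*(-18) = -54)
z(E, n) = 8/(-34 - n) (z(E, n) = 8/(-5 + (-29 - n)) = 8/(-34 - n))
(z(-51, b) + a(-33)) + w(53, 49) = (-8/(34 - 54) - 58*(-33)) + 19 = (-8/(-20) + 1914) + 19 = (-8*(-1/20) + 1914) + 19 = (⅖ + 1914) + 19 = 9572/5 + 19 = 9667/5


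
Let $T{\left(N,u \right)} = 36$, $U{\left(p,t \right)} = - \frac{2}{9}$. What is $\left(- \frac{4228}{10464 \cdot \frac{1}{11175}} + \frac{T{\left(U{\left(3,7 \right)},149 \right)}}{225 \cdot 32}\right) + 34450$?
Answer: $\frac{81572123}{2725} \approx 29935.0$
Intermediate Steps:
$U{\left(p,t \right)} = - \frac{2}{9}$ ($U{\left(p,t \right)} = \left(-2\right) \frac{1}{9} = - \frac{2}{9}$)
$\left(- \frac{4228}{10464 \cdot \frac{1}{11175}} + \frac{T{\left(U{\left(3,7 \right)},149 \right)}}{225 \cdot 32}\right) + 34450 = \left(- \frac{4228}{10464 \cdot \frac{1}{11175}} + \frac{36}{225 \cdot 32}\right) + 34450 = \left(- \frac{4228}{10464 \cdot \frac{1}{11175}} + \frac{36}{7200}\right) + 34450 = \left(- \frac{4228}{\frac{3488}{3725}} + 36 \cdot \frac{1}{7200}\right) + 34450 = \left(\left(-4228\right) \frac{3725}{3488} + \frac{1}{200}\right) + 34450 = \left(- \frac{3937325}{872} + \frac{1}{200}\right) + 34450 = - \frac{12304127}{2725} + 34450 = \frac{81572123}{2725}$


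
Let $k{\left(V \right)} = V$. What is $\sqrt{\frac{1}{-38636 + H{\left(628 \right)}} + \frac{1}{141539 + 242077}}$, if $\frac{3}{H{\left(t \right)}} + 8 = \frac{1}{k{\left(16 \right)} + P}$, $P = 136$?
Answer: $\frac{i \sqrt{10111407307346854}}{20842779024} \approx 0.0048245 i$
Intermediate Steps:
$H{\left(t \right)} = - \frac{152}{405}$ ($H{\left(t \right)} = \frac{3}{-8 + \frac{1}{16 + 136}} = \frac{3}{-8 + \frac{1}{152}} = \frac{3}{- \frac{1215}{152}} = 3 \left(- \frac{152}{1215}\right) = - \frac{152}{405}$)
$\sqrt{\frac{1}{-38636 + H{\left(628 \right)}} + \frac{1}{141539 + 242077}} = \sqrt{\frac{1}{-38636 - \frac{152}{405}} + \frac{1}{141539 + 242077}} = \sqrt{\frac{1}{- \frac{15647732}{405}} + \frac{1}{383616}} = \sqrt{- \frac{405}{15647732} + \frac{1}{383616}} = \sqrt{- \frac{34929187}{1500680089728}} = \frac{i \sqrt{10111407307346854}}{20842779024}$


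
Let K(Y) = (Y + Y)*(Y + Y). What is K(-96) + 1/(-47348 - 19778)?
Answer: 2474532863/67126 ≈ 36864.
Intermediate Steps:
K(Y) = 4*Y² (K(Y) = (2*Y)*(2*Y) = 4*Y²)
K(-96) + 1/(-47348 - 19778) = 4*(-96)² + 1/(-47348 - 19778) = 4*9216 + 1/(-67126) = 36864 - 1/67126 = 2474532863/67126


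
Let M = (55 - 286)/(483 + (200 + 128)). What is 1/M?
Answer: -811/231 ≈ -3.5108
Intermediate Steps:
M = -231/811 (M = -231/(483 + 328) = -231/811 ≈ -0.28483)
1/M = 1/(-231/811) = -811/231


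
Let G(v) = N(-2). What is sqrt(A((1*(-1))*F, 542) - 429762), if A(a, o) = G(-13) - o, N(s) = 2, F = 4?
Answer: I*sqrt(430302) ≈ 655.97*I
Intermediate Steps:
G(v) = 2
A(a, o) = 2 - o
sqrt(A((1*(-1))*F, 542) - 429762) = sqrt((2 - 1*542) - 429762) = sqrt((2 - 542) - 429762) = sqrt(-540 - 429762) = sqrt(-430302) = I*sqrt(430302)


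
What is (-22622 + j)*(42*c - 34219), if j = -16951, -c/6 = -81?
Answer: 546384411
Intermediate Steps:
c = 486 (c = -6*(-81) = 486)
(-22622 + j)*(42*c - 34219) = (-22622 - 16951)*(42*486 - 34219) = -39573*(20412 - 34219) = -39573*(-13807) = 546384411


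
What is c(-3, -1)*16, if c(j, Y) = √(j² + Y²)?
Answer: 16*√10 ≈ 50.596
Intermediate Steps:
c(j, Y) = √(Y² + j²)
c(-3, -1)*16 = √((-1)² + (-3)²)*16 = √(1 + 9)*16 = √10*16 = 16*√10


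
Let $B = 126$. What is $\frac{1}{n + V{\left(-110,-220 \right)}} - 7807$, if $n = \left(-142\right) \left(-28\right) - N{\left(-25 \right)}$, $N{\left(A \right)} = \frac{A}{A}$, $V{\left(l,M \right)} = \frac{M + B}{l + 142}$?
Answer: $- \frac{496158255}{63553} \approx -7807.0$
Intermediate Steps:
$V{\left(l,M \right)} = \frac{126 + M}{142 + l}$ ($V{\left(l,M \right)} = \frac{M + 126}{l + 142} = \frac{126 + M}{142 + l}$)
$N{\left(A \right)} = 1$
$n = 3975$ ($n = \left(-142\right) \left(-28\right) - 1 = 3976 - 1 = 3975$)
$\frac{1}{n + V{\left(-110,-220 \right)}} - 7807 = \frac{1}{3975 + \frac{126 - 220}{142 - 110}} - 7807 = \frac{1}{3975 + \frac{1}{32} \left(-94\right)} - 7807 = \frac{1}{3975 - \frac{47}{16}} - 7807 = \frac{1}{\frac{63553}{16}} - 7807 = \frac{16}{63553} - 7807 = - \frac{496158255}{63553}$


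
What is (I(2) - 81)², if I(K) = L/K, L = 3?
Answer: 25281/4 ≈ 6320.3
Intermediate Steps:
I(K) = 3/K
(I(2) - 81)² = (3/2 - 81)² = (-159/2)² = 25281/4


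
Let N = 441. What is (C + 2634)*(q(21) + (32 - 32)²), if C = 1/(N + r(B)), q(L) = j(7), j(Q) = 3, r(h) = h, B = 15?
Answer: 1201105/152 ≈ 7902.0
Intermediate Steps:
q(L) = 3
C = 1/456 (C = 1/(441 + 15) = 1/456 ≈ 0.0021930)
(C + 2634)*(q(21) + (32 - 32)²) = (1/456 + 2634)*(3 + (32 - 32)²) = 1201105*(3 + 0²)/456 = 1201105*(3 + 0)/456 = (1201105/456)*3 = 1201105/152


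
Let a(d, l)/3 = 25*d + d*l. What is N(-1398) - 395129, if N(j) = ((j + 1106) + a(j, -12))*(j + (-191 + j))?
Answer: 163334289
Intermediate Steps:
a(d, l) = 75*d + 3*d*l (a(d, l) = 3*(25*d + d*l) = 75*d + 3*d*l)
N(j) = (-191 + 2*j)*(1106 + 40*j) (N(j) = ((j + 1106) + 3*j*(25 - 12))*(j + (-191 + j)) = ((1106 + j) + 3*j*13)*(-191 + 2*j) = ((1106 + j) + 39*j)*(-191 + 2*j) = (1106 + 40*j)*(-191 + 2*j) = (-191 + 2*j)*(1106 + 40*j))
N(-1398) - 395129 = (-211246 - 5428*(-1398) + 80*(-1398)**2) - 395129 = (-211246 + 7588344 + 80*1954404) - 395129 = (-211246 + 7588344 + 156352320) - 395129 = 163729418 - 395129 = 163334289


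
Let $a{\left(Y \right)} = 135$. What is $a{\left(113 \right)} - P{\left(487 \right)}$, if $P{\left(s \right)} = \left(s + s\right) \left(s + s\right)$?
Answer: $-948541$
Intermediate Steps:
$P{\left(s \right)} = 4 s^{2}$ ($P{\left(s \right)} = 2 s 2 s = 4 s^{2}$)
$a{\left(113 \right)} - P{\left(487 \right)} = 135 - 4 \cdot 487^{2} = 135 - 4 \cdot 237169 = 135 - 948676 = -948541$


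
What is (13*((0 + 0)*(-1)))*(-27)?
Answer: 0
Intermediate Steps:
(13*((0 + 0)*(-1)))*(-27) = (13*(0*(-1)))*(-27) = (13*0)*(-27) = 0*(-27) = 0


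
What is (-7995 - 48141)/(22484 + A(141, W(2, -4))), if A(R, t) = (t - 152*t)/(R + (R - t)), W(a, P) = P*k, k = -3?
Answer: -1263060/505739 ≈ -2.4975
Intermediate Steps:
W(a, P) = -3*P (W(a, P) = P*(-3) = -3*P)
A(R, t) = -151*t/(-t + 2*R) (A(R, t) = (-151*t)/(-t + 2*R) = -151*t/(-t + 2*R))
(-7995 - 48141)/(22484 + A(141, W(2, -4))) = (-7995 - 48141)/(22484 + 151*(-3*(-4))/(-3*(-4) - 2*141)) = -56136/(22484 + 151*12/(12 - 282)) = -56136/(22484 + 151*12/(-270)) = -56136/(22484 + 151*12*(-1/270)) = -56136/(22484 - 302/45) = -56136/1011478/45 = -56136*45/1011478 = -1263060/505739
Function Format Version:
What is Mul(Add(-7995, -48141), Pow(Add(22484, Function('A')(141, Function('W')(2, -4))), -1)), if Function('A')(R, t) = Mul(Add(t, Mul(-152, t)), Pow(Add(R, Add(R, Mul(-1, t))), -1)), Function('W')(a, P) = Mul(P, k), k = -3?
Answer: Rational(-1263060, 505739) ≈ -2.4975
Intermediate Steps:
Function('W')(a, P) = Mul(-3, P) (Function('W')(a, P) = Mul(P, -3) = Mul(-3, P))
Function('A')(R, t) = Mul(-151, t, Pow(Add(Mul(-1, t), Mul(2, R)), -1)) (Function('A')(R, t) = Mul(Mul(-151, t), Pow(Add(Mul(-1, t), Mul(2, R)), -1)) = Mul(-151, t, Pow(Add(Mul(-1, t), Mul(2, R)), -1)))
Mul(Add(-7995, -48141), Pow(Add(22484, Function('A')(141, Function('W')(2, -4))), -1)) = Mul(Add(-7995, -48141), Pow(Add(22484, Mul(151, Mul(-3, -4), Pow(Add(Mul(-3, -4), Mul(-2, 141)), -1))), -1)) = Mul(-56136, Pow(Add(22484, Mul(151, 12, Pow(Add(12, -282), -1))), -1)) = Mul(-56136, Pow(Add(22484, Mul(151, 12, Pow(-270, -1))), -1)) = Mul(-56136, Pow(Add(22484, Mul(151, 12, Rational(-1, 270))), -1)) = Mul(-56136, Pow(Add(22484, Rational(-302, 45)), -1)) = Mul(-56136, Pow(Rational(1011478, 45), -1)) = Mul(-56136, Rational(45, 1011478)) = Rational(-1263060, 505739)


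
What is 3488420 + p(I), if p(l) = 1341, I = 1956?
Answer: 3489761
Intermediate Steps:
3488420 + p(I) = 3488420 + 1341 = 3489761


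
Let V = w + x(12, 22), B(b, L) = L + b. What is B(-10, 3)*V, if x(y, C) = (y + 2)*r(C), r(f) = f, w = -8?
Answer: -2100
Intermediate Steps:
x(y, C) = C*(2 + y) (x(y, C) = (y + 2)*C = (2 + y)*C = C*(2 + y))
V = 300 (V = -8 + 22*(2 + 12) = -8 + 22*14 = -8 + 308 = 300)
B(-10, 3)*V = (3 - 10)*300 = -7*300 = -2100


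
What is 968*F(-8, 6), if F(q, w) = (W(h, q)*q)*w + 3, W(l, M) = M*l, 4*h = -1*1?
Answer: -90024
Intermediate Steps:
h = -1/4 (h = (-1*1)/4 = (1/4)*(-1) = -1/4 ≈ -0.25000)
F(q, w) = 3 - w*q**2/4 (F(q, w) = ((q*(-1/4))*q)*w + 3 = ((-q/4)*q)*w + 3 = (-q**2/4)*w + 3 = -w*q**2/4 + 3 = 3 - w*q**2/4)
968*F(-8, 6) = 968*(3 - 1/4*6*(-8)**2) = 968*(3 - 1/4*6*64) = 968*(3 - 96) = 968*(-93) = -90024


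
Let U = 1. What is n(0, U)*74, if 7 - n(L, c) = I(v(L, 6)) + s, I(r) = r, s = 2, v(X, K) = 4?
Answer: 74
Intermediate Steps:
n(L, c) = 1 (n(L, c) = 7 - (4 + 2) = 7 - 1*6 = 7 - 6 = 1)
n(0, U)*74 = 1*74 = 74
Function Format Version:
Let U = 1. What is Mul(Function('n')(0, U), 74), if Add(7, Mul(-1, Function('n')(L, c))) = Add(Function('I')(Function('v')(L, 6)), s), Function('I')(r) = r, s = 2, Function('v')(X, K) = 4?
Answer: 74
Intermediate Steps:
Function('n')(L, c) = 1 (Function('n')(L, c) = Add(7, Mul(-1, Add(4, 2))) = Add(7, Mul(-1, 6)) = Add(7, -6) = 1)
Mul(Function('n')(0, U), 74) = Mul(1, 74) = 74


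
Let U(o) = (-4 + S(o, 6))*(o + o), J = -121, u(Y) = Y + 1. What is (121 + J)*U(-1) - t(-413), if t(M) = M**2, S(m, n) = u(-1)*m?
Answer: -170569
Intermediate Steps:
u(Y) = 1 + Y
S(m, n) = 0 (S(m, n) = (1 - 1)*m = 0*m = 0)
U(o) = -8*o (U(o) = (-4 + 0)*(o + o) = -8*o)
(121 + J)*U(-1) - t(-413) = (121 - 121)*(-8*(-1)) - 1*(-413)**2 = 0*8 - 1*170569 = 0 - 170569 = -170569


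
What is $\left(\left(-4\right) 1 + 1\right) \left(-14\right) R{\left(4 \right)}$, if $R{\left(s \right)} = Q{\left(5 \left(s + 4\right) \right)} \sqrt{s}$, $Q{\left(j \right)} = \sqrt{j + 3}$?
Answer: $84 \sqrt{43} \approx 550.83$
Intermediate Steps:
$Q{\left(j \right)} = \sqrt{3 + j}$
$R{\left(s \right)} = \sqrt{s} \sqrt{23 + 5 s}$ ($R{\left(s \right)} = \sqrt{3 + 5 \left(s + 4\right)} \sqrt{s} = \sqrt{3 + 5 \left(4 + s\right)} \sqrt{s} = \sqrt{3 + \left(20 + 5 s\right)} \sqrt{s} = \sqrt{23 + 5 s} \sqrt{s} = \sqrt{s} \sqrt{23 + 5 s}$)
$\left(\left(-4\right) 1 + 1\right) \left(-14\right) R{\left(4 \right)} = \left(\left(-4\right) 1 + 1\right) \left(-14\right) \sqrt{4} \sqrt{23 + 5 \cdot 4} = \left(-4 + 1\right) \left(-14\right) 2 \sqrt{23 + 20} = \left(-3\right) \left(-14\right) 2 \sqrt{43} = 42 \cdot 2 \sqrt{43} = 84 \sqrt{43}$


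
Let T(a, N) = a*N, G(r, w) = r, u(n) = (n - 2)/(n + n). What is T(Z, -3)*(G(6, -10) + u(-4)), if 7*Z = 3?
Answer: -243/28 ≈ -8.6786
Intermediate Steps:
Z = 3/7 (Z = (⅐)*3 = 3/7 ≈ 0.42857)
u(n) = (-2 + n)/(2*n) (u(n) = (-2 + n)/((2*n)) = (-2 + n)*(1/(2*n)) = (-2 + n)/(2*n))
T(a, N) = N*a
T(Z, -3)*(G(6, -10) + u(-4)) = (-3*3/7)*(6 + (½)*(-2 - 4)/(-4)) = -9*(6 + (½)*(-¼)*(-6))/7 = -9*(6 + ¾)/7 = -9/7*27/4 = -243/28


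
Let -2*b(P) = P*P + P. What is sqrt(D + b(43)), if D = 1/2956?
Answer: 5*I*sqrt(82660845)/1478 ≈ 30.757*I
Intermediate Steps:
D = 1/2956 ≈ 0.00033830
b(P) = -P/2 - P**2/2 (b(P) = -(P*P + P)/2 = -(P**2 + P)/2 = -(P + P**2)/2 = -P/2 - P**2/2)
sqrt(D + b(43)) = sqrt(1/2956 - 1/2*43*(1 + 43)) = sqrt(1/2956 - 1/2*43*44) = sqrt(1/2956 - 946) = sqrt(-2796375/2956) = 5*I*sqrt(82660845)/1478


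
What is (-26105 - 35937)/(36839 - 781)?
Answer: -31021/18029 ≈ -1.7206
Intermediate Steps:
(-26105 - 35937)/(36839 - 781) = -62042/36058 = -62042*1/36058 = -31021/18029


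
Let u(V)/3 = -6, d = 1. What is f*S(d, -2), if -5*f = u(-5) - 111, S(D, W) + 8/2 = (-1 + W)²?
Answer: 129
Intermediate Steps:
u(V) = -18 (u(V) = 3*(-6) = -18)
S(D, W) = -4 + (-1 + W)²
f = 129/5 (f = -(-18 - 111)/5 = -⅕*(-129) = 129/5 ≈ 25.800)
f*S(d, -2) = 129*(-4 + (-1 - 2)²)/5 = 129*(-4 + (-3)²)/5 = 129*(-4 + 9)/5 = (129/5)*5 = 129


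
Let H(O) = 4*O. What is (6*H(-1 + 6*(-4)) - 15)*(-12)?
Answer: 7380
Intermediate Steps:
(6*H(-1 + 6*(-4)) - 15)*(-12) = (6*(4*(-1 + 6*(-4))) - 15)*(-12) = (6*(4*(-1 - 24)) - 15)*(-12) = (6*(4*(-25)) - 15)*(-12) = (6*(-100) - 15)*(-12) = (-600 - 15)*(-12) = -615*(-12) = 7380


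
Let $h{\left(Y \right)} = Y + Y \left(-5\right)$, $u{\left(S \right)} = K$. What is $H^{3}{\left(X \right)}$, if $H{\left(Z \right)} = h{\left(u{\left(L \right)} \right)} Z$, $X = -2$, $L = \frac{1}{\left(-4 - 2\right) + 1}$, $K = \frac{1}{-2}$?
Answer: $-64$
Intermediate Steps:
$K = - \frac{1}{2} \approx -0.5$
$L = - \frac{1}{5}$ ($L = \frac{1}{-6 + 1} = \frac{1}{-5} = - \frac{1}{5} \approx -0.2$)
$u{\left(S \right)} = - \frac{1}{2}$
$h{\left(Y \right)} = - 4 Y$ ($h{\left(Y \right)} = Y - 5 Y = - 4 Y$)
$H{\left(Z \right)} = 2 Z$ ($H{\left(Z \right)} = \left(-4\right) \left(- \frac{1}{2}\right) Z = 2 Z$)
$H^{3}{\left(X \right)} = \left(2 \left(-2\right)\right)^{3} = \left(-4\right)^{3} = -64$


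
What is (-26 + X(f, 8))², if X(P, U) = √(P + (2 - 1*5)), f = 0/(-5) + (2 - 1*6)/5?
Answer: (130 - I*√95)²/25 ≈ 672.2 - 101.37*I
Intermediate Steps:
f = -⅘ (f = 0*(-⅕) + (2 - 6)*(⅕) = 0 - 4*⅕ = 0 - ⅘ = -⅘ ≈ -0.80000)
X(P, U) = √(-3 + P) (X(P, U) = √(P + (2 - 5)) = √(P - 3) = √(-3 + P))
(-26 + X(f, 8))² = (-26 + √(-3 - ⅘))² = (-26 + √(-19/5))² = (-26 + I*√95/5)²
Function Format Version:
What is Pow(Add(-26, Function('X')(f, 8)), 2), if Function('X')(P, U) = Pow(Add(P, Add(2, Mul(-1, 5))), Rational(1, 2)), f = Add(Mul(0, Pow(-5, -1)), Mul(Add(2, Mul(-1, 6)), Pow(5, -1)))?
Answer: Mul(Rational(1, 25), Pow(Add(130, Mul(-1, I, Pow(95, Rational(1, 2)))), 2)) ≈ Add(672.20, Mul(-101.37, I))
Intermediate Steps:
f = Rational(-4, 5) (f = Add(Mul(0, Rational(-1, 5)), Mul(Add(2, -6), Rational(1, 5))) = Add(0, Mul(-4, Rational(1, 5))) = Add(0, Rational(-4, 5)) = Rational(-4, 5) ≈ -0.80000)
Function('X')(P, U) = Pow(Add(-3, P), Rational(1, 2)) (Function('X')(P, U) = Pow(Add(P, Add(2, -5)), Rational(1, 2)) = Pow(Add(P, -3), Rational(1, 2)) = Pow(Add(-3, P), Rational(1, 2)))
Pow(Add(-26, Function('X')(f, 8)), 2) = Pow(Add(-26, Pow(Add(-3, Rational(-4, 5)), Rational(1, 2))), 2) = Pow(Add(-26, Pow(Rational(-19, 5), Rational(1, 2))), 2) = Pow(Add(-26, Mul(Rational(1, 5), I, Pow(95, Rational(1, 2)))), 2)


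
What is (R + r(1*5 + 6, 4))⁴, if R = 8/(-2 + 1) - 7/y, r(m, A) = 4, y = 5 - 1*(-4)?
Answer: 3418801/6561 ≈ 521.08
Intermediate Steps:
y = 9 (y = 5 + 4 = 9)
R = -79/9 (R = 8/(-2 + 1) - 7/9 = 8/(-1) - 7*⅑ = 8*(-1) - 7/9 = -8 - 7/9 = -79/9 ≈ -8.7778)
(R + r(1*5 + 6, 4))⁴ = (-79/9 + 4)⁴ = (-43/9)⁴ = 3418801/6561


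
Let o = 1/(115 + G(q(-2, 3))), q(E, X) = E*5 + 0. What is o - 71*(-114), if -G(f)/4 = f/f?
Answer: 898435/111 ≈ 8094.0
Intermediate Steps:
q(E, X) = 5*E (q(E, X) = 5*E + 0 = 5*E)
G(f) = -4 (G(f) = -4*f/f = -4*1 = -4)
o = 1/111 (o = 1/(115 - 4) = 1/111 ≈ 0.0090090)
o - 71*(-114) = 1/111 - 71*(-114) = 1/111 + 8094 = 898435/111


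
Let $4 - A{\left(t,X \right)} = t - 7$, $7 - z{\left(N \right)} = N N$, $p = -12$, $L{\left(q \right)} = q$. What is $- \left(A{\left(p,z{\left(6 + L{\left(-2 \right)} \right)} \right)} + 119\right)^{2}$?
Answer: $-20164$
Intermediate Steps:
$z{\left(N \right)} = 7 - N^{2}$ ($z{\left(N \right)} = 7 - N N = 7 - N^{2}$)
$A{\left(t,X \right)} = 11 - t$ ($A{\left(t,X \right)} = 4 - \left(t - 7\right) = 4 - \left(-7 + t\right) = 11 - t$)
$- \left(A{\left(p,z{\left(6 + L{\left(-2 \right)} \right)} \right)} + 119\right)^{2} = - \left(\left(11 - -12\right) + 119\right)^{2} = - \left(\left(11 + 12\right) + 119\right)^{2} = - \left(23 + 119\right)^{2} = - 142^{2} = \left(-1\right) 20164 = -20164$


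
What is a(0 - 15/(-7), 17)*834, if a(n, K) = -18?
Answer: -15012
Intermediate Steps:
a(0 - 15/(-7), 17)*834 = -18*834 = -15012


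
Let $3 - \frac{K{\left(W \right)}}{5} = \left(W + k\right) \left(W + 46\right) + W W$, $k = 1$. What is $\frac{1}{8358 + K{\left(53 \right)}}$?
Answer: $- \frac{1}{32402} \approx -3.0862 \cdot 10^{-5}$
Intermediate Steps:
$K{\left(W \right)} = 15 - 5 W^{2} - 5 \left(1 + W\right) \left(46 + W\right)$ ($K{\left(W \right)} = 15 - 5 \left(\left(W + 1\right) \left(W + 46\right) + W W\right) = 15 - 5 \left(\left(1 + W\right) \left(46 + W\right) + W^{2}\right) = 15 - 5 \left(W^{2} + \left(1 + W\right) \left(46 + W\right)\right) = 15 - \left(5 W^{2} + 5 \left(1 + W\right) \left(46 + W\right)\right) = 15 - 5 W^{2} - 5 \left(1 + W\right) \left(46 + W\right)$)
$\frac{1}{8358 + K{\left(53 \right)}} = \frac{1}{8358 - \left(12670 + 28090\right)} = \frac{1}{8358 - 40760} = \frac{1}{-32402} = - \frac{1}{32402}$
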